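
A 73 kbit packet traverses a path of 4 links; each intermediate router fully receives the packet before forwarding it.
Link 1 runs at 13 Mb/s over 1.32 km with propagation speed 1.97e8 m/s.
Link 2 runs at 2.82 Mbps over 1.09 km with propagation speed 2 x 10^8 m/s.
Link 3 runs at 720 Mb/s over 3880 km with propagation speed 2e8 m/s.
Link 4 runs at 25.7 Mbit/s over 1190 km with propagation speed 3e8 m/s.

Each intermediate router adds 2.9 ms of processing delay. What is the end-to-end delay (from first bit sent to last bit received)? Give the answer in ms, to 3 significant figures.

L = 73000 bits.
Transmission delays (L/R per hop): 5.61538, 25.8865, 0.101389, 2.84047 ms; sum = 34.4438 ms.
Propagation delays (d/s per hop): 0.00670051, 0.00545, 19.4, 3.96667 ms; sum = 23.3788 ms.
Processing at 3 router(s): 3 × 2.9 ms = 8.7 ms.
End-to-end = 66.5 ms.

66.5 ms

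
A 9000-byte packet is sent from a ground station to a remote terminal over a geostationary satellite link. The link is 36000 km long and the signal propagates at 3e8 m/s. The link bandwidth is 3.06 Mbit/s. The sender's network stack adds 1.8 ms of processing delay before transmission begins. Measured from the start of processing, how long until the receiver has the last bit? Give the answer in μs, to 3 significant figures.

145000 μs

L = 9000 × 8 = 72000 bits.
Transmission delay = L/R = 72000 / 3060000 = 23529.4 μs.
Propagation delay = d/s = 36000000 m / 300000000 m/s = 120000 μs.
Plus processing delay 1.8 ms = 1800 μs.
Total = 145000 μs.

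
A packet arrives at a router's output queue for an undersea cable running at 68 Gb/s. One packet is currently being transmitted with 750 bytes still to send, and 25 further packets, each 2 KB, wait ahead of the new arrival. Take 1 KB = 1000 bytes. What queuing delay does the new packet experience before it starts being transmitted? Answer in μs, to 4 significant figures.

5.971 μs

Each queued packet: L/R = 16000/68000000000 = 0.235294 μs.
25 queued → 5.88235 μs.
Plus remaining 6000 bits of current packet: 0.0882353 μs.
Queuing delay = 5.971 μs.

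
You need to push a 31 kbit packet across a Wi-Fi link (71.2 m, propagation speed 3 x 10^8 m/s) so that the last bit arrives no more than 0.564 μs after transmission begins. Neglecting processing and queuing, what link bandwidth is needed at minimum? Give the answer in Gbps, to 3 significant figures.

Propagation delay = 71.2 / 300000000 = 0.237333 μs.
Transmission budget = 0.564 − 0.237333 = 0.326667 μs.
R ≥ L / t_tx = 31000 bits / 3.26667e-07 s = 94.9 Gbps.

94.9 Gbps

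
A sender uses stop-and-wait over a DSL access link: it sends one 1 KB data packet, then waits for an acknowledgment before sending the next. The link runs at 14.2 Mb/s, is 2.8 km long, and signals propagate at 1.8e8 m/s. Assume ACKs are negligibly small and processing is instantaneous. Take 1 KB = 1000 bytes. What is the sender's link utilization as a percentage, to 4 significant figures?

t_tx = L/R = 8000/14200000 = 0.00056338 s.
t_prop = 2800/180000000 = 1.55556e-05 s; RTT = 3.11111e-05 s.
Cycle = t_tx + RTT = 0.000594491 s.
Utilization = t_tx / cycle = 0.00056338/0.000594491 = 94.77 %.

94.77 %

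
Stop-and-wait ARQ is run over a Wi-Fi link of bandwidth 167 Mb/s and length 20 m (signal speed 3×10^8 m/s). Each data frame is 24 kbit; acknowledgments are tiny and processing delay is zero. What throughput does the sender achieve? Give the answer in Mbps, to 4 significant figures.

166.8 Mbps

t_tx = L/R = 24000/167000000 = 0.000143713 s.
t_prop = 20/300000000 = 6.66667e-08 s; RTT = 1.33333e-07 s.
Cycle = t_tx + RTT = 0.000143846 s.
Throughput = L / cycle = 24000 / 0.000143846 = 166.8 Mbps.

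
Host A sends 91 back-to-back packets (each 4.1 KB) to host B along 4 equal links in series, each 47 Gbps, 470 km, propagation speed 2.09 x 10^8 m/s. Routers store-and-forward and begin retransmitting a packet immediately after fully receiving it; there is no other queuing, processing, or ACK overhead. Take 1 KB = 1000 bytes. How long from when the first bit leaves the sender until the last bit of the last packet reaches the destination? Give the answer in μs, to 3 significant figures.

Per-hop transmission t_tx = L/R = 32800/47000000000 = 0.697872 μs.
Per-hop propagation t_prop = 470000/209000000 = 2248.8 μs.
Pipeline fill: first packet needs 4·t_tx to clear all hops; remaining 90 packets each add one t_tx.
Total = (4+91-1)·t_tx + 4·t_prop = 94·0.697872 + 4·2248.8 = 9060 μs.

9060 μs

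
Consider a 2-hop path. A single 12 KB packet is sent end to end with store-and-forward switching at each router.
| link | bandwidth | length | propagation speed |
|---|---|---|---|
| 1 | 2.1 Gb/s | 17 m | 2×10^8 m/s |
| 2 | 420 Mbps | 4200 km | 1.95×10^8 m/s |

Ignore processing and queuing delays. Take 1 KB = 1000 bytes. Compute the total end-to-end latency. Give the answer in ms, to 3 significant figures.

L = 96000 bits.
Transmission delays (L/R per hop): 0.0457143, 0.228571 ms; sum = 0.274286 ms.
Propagation delays (d/s per hop): 8.5e-05, 21.5385 ms; sum = 21.5385 ms.
End-to-end = 21.8 ms.

21.8 ms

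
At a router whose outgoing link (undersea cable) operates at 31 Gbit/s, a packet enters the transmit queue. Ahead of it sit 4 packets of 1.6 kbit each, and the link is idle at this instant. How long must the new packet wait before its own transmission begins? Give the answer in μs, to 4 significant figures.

Each queued packet: L/R = 1600/31000000000 = 0.0516129 μs.
4 queued → 0.206452 μs.
Queuing delay = 0.2065 μs.

0.2065 μs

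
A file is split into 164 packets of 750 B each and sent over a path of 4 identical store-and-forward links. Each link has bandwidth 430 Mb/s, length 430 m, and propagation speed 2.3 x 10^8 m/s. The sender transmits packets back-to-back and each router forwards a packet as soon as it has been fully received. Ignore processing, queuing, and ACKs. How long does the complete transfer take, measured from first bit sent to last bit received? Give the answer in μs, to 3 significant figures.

2340 μs

Per-hop transmission t_tx = L/R = 6000/430000000 = 13.9535 μs.
Per-hop propagation t_prop = 430/2.3e+08 = 1.86957 μs.
Pipeline fill: first packet needs 4·t_tx to clear all hops; remaining 163 packets each add one t_tx.
Total = (4+164-1)·t_tx + 4·t_prop = 167·13.9535 + 4·1.86957 = 2340 μs.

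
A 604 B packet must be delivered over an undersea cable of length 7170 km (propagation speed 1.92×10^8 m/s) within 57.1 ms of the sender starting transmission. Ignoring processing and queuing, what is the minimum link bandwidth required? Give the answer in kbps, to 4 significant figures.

L = 4832 bits.
Propagation delay = 7170000 / 192000000 = 37.3438 ms.
Transmission budget = 57.1 − 37.3438 = 19.7563 ms.
R ≥ L / t_tx = 4832 bits / 0.0197563 s = 244.6 kbps.

244.6 kbps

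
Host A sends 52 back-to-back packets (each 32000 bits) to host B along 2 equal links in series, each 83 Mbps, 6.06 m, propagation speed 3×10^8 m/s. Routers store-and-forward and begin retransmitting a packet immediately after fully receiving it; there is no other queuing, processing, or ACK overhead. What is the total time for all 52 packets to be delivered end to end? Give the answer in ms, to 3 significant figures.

Per-hop transmission t_tx = L/R = 32000/83000000 = 0.385542 ms.
Per-hop propagation t_prop = 6.06/300000000 = 2.02e-05 ms.
Pipeline fill: first packet needs 2·t_tx to clear all hops; remaining 51 packets each add one t_tx.
Total = (2+52-1)·t_tx + 2·t_prop = 53·0.385542 + 2·2.02e-05 = 20.4 ms.

20.4 ms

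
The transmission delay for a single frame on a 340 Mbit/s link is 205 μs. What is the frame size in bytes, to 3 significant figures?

8710 bytes

L = R × t_tx = 340000000 b/s × 0.000205 s = 69700 bits.
In bytes: 69700 / 8 = 8710 bytes.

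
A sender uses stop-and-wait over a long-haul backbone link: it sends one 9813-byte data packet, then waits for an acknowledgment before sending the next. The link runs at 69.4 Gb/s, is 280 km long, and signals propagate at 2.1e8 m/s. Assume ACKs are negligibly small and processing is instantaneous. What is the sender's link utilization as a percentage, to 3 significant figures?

0.0424 %

t_tx = L/R = 78504/69400000000 = 1.13118e-06 s.
t_prop = 280000/210000000 = 0.00133333 s; RTT = 0.00266667 s.
Cycle = t_tx + RTT = 0.0026678 s.
Utilization = t_tx / cycle = 1.13118e-06/0.0026678 = 0.0424 %.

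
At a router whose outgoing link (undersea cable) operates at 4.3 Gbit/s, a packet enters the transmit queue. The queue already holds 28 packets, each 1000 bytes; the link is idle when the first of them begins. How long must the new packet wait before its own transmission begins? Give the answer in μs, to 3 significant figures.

Each queued packet: L/R = 8000/4300000000 = 1.86047 μs.
28 queued → 52.093 μs.
Queuing delay = 52.1 μs.

52.1 μs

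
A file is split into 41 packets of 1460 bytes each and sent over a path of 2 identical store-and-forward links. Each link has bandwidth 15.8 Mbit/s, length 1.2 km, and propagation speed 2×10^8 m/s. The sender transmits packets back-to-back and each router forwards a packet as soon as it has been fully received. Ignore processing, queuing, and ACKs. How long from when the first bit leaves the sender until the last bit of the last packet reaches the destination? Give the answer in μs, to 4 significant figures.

31060 μs

Per-hop transmission t_tx = L/R = 11680/15800000 = 739.241 μs.
Per-hop propagation t_prop = 1200/200000000 = 6 μs.
Pipeline fill: first packet needs 2·t_tx to clear all hops; remaining 40 packets each add one t_tx.
Total = (2+41-1)·t_tx + 2·t_prop = 42·739.241 + 2·6 = 31060 μs.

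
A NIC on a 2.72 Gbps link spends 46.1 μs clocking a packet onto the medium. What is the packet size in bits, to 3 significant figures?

L = R × t_tx = 2720000000 b/s × 4.61e-05 s = 125392 bits.

125000 bits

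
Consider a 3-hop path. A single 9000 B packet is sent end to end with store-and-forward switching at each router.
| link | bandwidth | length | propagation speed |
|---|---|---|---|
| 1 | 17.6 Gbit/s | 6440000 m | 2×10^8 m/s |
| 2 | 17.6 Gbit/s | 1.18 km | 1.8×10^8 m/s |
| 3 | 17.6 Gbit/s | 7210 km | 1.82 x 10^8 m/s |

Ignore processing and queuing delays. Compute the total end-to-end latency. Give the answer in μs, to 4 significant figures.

L = 9000 × 8 = 72000 bits.
Transmission delay per hop = L/R = 72000/17600000000 = 4.09091 μs; 3 hops → 12.2727 μs.
Propagation delays (d/s per hop): 32200, 6.55556, 39615.4 μs; sum = 71821.9 μs.
End-to-end = 71830 μs.

71830 μs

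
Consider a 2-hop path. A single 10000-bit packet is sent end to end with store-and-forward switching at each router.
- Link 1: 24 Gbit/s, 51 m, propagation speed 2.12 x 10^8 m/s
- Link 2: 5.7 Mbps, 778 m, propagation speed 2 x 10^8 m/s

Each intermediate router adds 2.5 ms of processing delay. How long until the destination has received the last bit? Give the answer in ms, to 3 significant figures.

Transmission delays (L/R per hop): 0.000416667, 1.75439 ms; sum = 1.7548 ms.
Propagation delays (d/s per hop): 0.000240566, 0.00389 ms; sum = 0.00413057 ms.
Processing at 1 router(s): 1 × 2.5 ms = 2.5 ms.
End-to-end = 4.26 ms.

4.26 ms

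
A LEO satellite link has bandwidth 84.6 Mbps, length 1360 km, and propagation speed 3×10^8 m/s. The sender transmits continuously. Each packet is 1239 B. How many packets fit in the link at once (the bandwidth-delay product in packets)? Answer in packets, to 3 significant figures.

38.7 packets

Propagation delay = 1360000 / 300000000 = 0.00453333 s.
BDP = R × t_prop = 84600000 × 0.00453333 = 383520 bits.
In packets of 9912 bits: 38.7 packets.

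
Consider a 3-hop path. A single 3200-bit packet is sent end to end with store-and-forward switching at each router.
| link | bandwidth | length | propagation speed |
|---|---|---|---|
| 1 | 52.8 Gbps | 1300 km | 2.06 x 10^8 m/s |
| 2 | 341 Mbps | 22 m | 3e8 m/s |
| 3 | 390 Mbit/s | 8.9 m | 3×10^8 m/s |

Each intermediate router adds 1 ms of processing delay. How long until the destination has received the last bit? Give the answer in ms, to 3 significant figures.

8.33 ms

Transmission delays (L/R per hop): 6.06061e-05, 0.00938416, 0.00820513 ms; sum = 0.0176499 ms.
Propagation delays (d/s per hop): 6.31068, 7.33333e-05, 2.96667e-05 ms; sum = 6.31078 ms.
Processing at 2 router(s): 2 × 1 ms = 2 ms.
End-to-end = 8.33 ms.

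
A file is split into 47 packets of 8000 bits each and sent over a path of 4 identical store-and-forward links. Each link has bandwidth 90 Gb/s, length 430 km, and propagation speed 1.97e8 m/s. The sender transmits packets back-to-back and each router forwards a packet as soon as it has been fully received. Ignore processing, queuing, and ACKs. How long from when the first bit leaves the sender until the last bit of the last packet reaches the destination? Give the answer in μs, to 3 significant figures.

8740 μs

Per-hop transmission t_tx = L/R = 8000/90000000000 = 0.0888889 μs.
Per-hop propagation t_prop = 430000/197000000 = 2182.74 μs.
Pipeline fill: first packet needs 4·t_tx to clear all hops; remaining 46 packets each add one t_tx.
Total = (4+47-1)·t_tx + 4·t_prop = 50·0.0888889 + 4·2182.74 = 8740 μs.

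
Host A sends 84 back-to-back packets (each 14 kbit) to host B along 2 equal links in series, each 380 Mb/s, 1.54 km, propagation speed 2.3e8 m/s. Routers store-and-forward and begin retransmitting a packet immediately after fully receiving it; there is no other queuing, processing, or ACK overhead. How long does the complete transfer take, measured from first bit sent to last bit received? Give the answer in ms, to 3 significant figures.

3.14 ms

Per-hop transmission t_tx = L/R = 14000/380000000 = 0.0368421 ms.
Per-hop propagation t_prop = 1540/2.3e+08 = 0.00669565 ms.
Pipeline fill: first packet needs 2·t_tx to clear all hops; remaining 83 packets each add one t_tx.
Total = (2+84-1)·t_tx + 2·t_prop = 85·0.0368421 + 2·0.00669565 = 3.14 ms.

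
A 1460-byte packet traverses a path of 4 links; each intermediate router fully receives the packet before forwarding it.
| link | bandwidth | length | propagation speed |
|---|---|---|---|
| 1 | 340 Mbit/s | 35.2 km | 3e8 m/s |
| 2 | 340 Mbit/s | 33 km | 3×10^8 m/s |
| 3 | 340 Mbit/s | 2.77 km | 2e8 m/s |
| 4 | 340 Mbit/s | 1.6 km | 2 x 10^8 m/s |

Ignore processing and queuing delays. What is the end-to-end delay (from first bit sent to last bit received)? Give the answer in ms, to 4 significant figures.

0.3866 ms

L = 1460 × 8 = 11680 bits.
Transmission delay per hop = L/R = 11680/340000000 = 0.0343529 ms; 4 hops → 0.137412 ms.
Propagation delays (d/s per hop): 0.117333, 0.11, 0.01385, 0.008 ms; sum = 0.249183 ms.
End-to-end = 0.3866 ms.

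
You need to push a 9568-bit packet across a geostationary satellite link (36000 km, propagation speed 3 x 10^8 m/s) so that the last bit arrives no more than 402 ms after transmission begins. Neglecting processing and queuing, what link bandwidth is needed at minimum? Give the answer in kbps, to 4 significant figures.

Propagation delay = 36000000 / 300000000 = 120 ms.
Transmission budget = 402 − 120 = 282 ms.
R ≥ L / t_tx = 9568 bits / 0.282 s = 33.93 kbps.

33.93 kbps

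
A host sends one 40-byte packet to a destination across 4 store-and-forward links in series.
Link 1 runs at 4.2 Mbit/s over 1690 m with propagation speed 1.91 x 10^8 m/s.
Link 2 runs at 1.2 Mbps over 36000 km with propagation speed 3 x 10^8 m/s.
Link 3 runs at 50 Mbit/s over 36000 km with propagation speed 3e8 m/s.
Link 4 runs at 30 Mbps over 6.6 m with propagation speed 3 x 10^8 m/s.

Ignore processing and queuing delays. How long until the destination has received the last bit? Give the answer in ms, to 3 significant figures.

L = 40 × 8 = 320 bits.
Transmission delays (L/R per hop): 0.0761905, 0.266667, 0.0064, 0.0106667 ms; sum = 0.359924 ms.
Propagation delays (d/s per hop): 0.00884817, 120, 120, 2.2e-05 ms; sum = 240.009 ms.
End-to-end = 240 ms.

240 ms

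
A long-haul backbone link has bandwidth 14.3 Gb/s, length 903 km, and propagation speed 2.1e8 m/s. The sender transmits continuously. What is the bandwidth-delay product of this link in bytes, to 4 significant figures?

Propagation delay = 903000 / 210000000 = 0.0043 s.
BDP = R × t_prop = 14300000000 × 0.0043 = 61490000 bits.
In bytes: 61490000/8 = 7686000 bytes.

7686000 bytes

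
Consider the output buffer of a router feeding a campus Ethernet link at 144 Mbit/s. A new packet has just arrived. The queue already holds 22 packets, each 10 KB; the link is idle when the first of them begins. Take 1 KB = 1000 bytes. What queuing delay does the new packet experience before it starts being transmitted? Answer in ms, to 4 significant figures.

12.22 ms

Each queued packet: L/R = 80000/144000000 = 0.555556 ms.
22 queued → 12.2222 ms.
Queuing delay = 12.22 ms.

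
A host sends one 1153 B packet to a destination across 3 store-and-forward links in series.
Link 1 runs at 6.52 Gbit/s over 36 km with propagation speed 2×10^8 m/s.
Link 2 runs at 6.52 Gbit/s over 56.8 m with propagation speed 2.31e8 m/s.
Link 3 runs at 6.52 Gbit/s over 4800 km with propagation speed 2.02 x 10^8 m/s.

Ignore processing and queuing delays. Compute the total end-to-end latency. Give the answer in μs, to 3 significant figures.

23900 μs

L = 1153 × 8 = 9224 bits.
Transmission delay per hop = L/R = 9224/6520000000 = 1.41472 μs; 3 hops → 4.24417 μs.
Propagation delays (d/s per hop): 180, 0.245887, 23762.4 μs; sum = 23942.6 μs.
End-to-end = 23900 μs.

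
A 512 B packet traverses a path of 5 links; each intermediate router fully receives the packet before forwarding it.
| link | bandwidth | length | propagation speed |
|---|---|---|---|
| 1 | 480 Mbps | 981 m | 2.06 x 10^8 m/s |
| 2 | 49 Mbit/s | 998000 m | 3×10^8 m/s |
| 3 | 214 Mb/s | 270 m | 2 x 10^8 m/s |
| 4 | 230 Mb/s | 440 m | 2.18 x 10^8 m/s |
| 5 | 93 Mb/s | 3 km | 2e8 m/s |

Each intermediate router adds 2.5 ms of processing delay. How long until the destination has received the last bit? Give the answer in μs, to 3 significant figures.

13500 μs

L = 512 × 8 = 4096 bits.
Transmission delays (L/R per hop): 8.53333, 83.5918, 19.1402, 17.8087, 44.043 μs; sum = 173.117 μs.
Propagation delays (d/s per hop): 4.76214, 3326.67, 1.35, 2.01835, 15 μs; sum = 3349.8 μs.
Processing at 4 router(s): 4 × 2.5 ms = 10000 μs.
End-to-end = 13500 μs.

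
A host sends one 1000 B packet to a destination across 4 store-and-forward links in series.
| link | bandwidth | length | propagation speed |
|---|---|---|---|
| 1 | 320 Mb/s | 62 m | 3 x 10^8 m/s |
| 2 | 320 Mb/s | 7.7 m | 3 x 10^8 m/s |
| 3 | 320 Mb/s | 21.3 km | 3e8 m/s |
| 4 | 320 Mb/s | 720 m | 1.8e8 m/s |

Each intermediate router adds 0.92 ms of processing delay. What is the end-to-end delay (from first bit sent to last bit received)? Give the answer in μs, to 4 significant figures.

L = 1000 × 8 = 8000 bits.
Transmission delay per hop = L/R = 8000/320000000 = 25 μs; 4 hops → 100 μs.
Propagation delays (d/s per hop): 0.206667, 0.0256667, 71, 4 μs; sum = 75.2323 μs.
Processing at 3 router(s): 3 × 0.92 ms = 2760 μs.
End-to-end = 2935 μs.

2935 μs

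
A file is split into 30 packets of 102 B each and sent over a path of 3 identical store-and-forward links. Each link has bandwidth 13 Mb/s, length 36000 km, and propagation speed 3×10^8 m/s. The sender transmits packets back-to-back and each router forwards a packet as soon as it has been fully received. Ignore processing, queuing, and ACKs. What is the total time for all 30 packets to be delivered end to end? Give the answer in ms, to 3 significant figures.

362 ms

Per-hop transmission t_tx = L/R = 816/13000000 = 0.0627692 ms.
Per-hop propagation t_prop = 36000000/300000000 = 120 ms.
Pipeline fill: first packet needs 3·t_tx to clear all hops; remaining 29 packets each add one t_tx.
Total = (3+30-1)·t_tx + 3·t_prop = 32·0.0627692 + 3·120 = 362 ms.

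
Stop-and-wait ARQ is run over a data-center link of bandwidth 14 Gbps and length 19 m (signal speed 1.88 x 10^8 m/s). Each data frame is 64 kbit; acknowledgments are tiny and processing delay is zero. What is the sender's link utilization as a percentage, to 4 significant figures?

95.77 %

t_tx = L/R = 64000/14000000000 = 4.57143e-06 s.
t_prop = 19/188000000 = 1.01064e-07 s; RTT = 2.02128e-07 s.
Cycle = t_tx + RTT = 4.77356e-06 s.
Utilization = t_tx / cycle = 4.57143e-06/4.77356e-06 = 95.77 %.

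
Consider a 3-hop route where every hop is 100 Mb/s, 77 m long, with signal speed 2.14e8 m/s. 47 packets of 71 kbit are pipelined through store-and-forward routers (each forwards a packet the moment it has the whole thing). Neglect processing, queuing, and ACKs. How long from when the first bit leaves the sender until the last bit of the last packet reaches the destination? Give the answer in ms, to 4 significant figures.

34.79 ms

Per-hop transmission t_tx = L/R = 71000/100000000 = 0.71 ms.
Per-hop propagation t_prop = 77/214000000 = 0.000359813 ms.
Pipeline fill: first packet needs 3·t_tx to clear all hops; remaining 46 packets each add one t_tx.
Total = (3+47-1)·t_tx + 3·t_prop = 49·0.71 + 3·0.000359813 = 34.79 ms.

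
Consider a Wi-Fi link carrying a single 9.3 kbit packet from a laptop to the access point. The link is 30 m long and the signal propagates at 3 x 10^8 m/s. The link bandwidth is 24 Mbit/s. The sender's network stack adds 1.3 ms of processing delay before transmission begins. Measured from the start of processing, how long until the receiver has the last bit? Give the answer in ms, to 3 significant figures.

L = 9300 bits.
Transmission delay = L/R = 9300 / 24000000 = 0.3875 ms.
Propagation delay = d/s = 30 m / 300000000 m/s = 0.0001 ms.
Plus processing delay 1.3 ms = 1.3 ms.
Total = 1.69 ms.

1.69 ms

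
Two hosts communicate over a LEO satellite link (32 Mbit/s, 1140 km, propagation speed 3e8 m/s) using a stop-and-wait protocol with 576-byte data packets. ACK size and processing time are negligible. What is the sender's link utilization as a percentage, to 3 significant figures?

1.86 %

t_tx = L/R = 4608/32000000 = 0.000144 s.
t_prop = 1140000/300000000 = 0.0038 s; RTT = 0.0076 s.
Cycle = t_tx + RTT = 0.007744 s.
Utilization = t_tx / cycle = 0.000144/0.007744 = 1.86 %.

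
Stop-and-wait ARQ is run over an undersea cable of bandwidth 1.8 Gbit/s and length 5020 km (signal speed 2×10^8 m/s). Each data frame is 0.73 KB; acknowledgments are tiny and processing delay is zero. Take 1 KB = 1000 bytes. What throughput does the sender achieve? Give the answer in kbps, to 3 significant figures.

116 kbps

t_tx = L/R = 5840/1800000000 = 3.24444e-06 s.
t_prop = 5020000/200000000 = 0.0251 s; RTT = 0.0502 s.
Cycle = t_tx + RTT = 0.0502032 s.
Throughput = L / cycle = 5840 / 0.0502032 = 116 kbps.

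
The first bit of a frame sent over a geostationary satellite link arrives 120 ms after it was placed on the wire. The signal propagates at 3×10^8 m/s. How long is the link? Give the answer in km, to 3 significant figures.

d = s × t_prop = 300000000 × 0.12 = 36000 km.

36000 km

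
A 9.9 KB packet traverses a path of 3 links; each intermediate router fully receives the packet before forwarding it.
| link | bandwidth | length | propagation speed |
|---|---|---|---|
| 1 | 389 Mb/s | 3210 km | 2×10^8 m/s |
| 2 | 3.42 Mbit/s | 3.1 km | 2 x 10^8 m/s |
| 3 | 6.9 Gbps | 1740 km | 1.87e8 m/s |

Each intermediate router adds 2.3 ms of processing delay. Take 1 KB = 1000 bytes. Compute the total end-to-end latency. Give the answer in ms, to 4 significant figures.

L = 79200 bits.
Transmission delays (L/R per hop): 0.203599, 23.1579, 0.0114783 ms; sum = 23.373 ms.
Propagation delays (d/s per hop): 16.05, 0.0155, 9.30481 ms; sum = 25.3703 ms.
Processing at 2 router(s): 2 × 2.3 ms = 4.6 ms.
End-to-end = 53.34 ms.

53.34 ms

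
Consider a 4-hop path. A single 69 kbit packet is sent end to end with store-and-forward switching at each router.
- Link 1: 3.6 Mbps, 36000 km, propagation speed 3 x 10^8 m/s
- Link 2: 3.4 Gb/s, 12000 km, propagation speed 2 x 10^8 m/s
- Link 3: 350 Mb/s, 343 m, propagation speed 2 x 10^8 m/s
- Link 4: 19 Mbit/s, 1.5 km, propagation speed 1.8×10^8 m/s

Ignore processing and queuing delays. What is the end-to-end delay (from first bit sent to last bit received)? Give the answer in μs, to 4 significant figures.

L = 69000 bits.
Transmission delays (L/R per hop): 19166.7, 20.2941, 197.143, 3631.58 μs; sum = 23015.7 μs.
Propagation delays (d/s per hop): 120000, 60000, 1.715, 8.33333 μs; sum = 180010 μs.
End-to-end = 203000 μs.

203000 μs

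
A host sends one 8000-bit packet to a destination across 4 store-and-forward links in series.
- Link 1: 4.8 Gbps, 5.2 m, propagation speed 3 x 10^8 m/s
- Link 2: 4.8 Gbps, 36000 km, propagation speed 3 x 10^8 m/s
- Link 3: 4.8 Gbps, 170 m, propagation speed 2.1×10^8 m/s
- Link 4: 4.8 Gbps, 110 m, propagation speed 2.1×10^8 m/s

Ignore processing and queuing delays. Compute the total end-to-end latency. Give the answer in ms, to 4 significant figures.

120.0 ms

Transmission delay per hop = L/R = 8000/4800000000 = 0.00166667 ms; 4 hops → 0.00666667 ms.
Propagation delays (d/s per hop): 1.73333e-05, 120, 0.000809524, 0.00052381 ms; sum = 120.001 ms.
End-to-end = 120.0 ms.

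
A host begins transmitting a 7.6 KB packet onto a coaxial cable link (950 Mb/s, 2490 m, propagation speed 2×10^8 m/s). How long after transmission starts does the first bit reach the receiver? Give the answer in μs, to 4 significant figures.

First bit experiences only propagation delay: d/s = 2490/200000000 = 12.45 μs.

12.45 μs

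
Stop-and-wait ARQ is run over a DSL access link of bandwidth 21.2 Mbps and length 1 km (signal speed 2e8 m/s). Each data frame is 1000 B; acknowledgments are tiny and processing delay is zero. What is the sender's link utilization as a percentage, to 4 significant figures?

t_tx = L/R = 8000/21200000 = 0.000377358 s.
t_prop = 1000/200000000 = 5e-06 s; RTT = 1e-05 s.
Cycle = t_tx + RTT = 0.000387358 s.
Utilization = t_tx / cycle = 0.000377358/0.000387358 = 97.42 %.

97.42 %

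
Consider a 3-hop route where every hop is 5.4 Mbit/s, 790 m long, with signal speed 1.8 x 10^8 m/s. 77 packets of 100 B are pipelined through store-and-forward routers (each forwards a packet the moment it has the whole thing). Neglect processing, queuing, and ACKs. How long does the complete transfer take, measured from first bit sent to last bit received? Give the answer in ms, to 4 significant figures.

Per-hop transmission t_tx = L/R = 800/5400000 = 0.148148 ms.
Per-hop propagation t_prop = 790/180000000 = 0.00438889 ms.
Pipeline fill: first packet needs 3·t_tx to clear all hops; remaining 76 packets each add one t_tx.
Total = (3+77-1)·t_tx + 3·t_prop = 79·0.148148 + 3·0.00438889 = 11.72 ms.

11.72 ms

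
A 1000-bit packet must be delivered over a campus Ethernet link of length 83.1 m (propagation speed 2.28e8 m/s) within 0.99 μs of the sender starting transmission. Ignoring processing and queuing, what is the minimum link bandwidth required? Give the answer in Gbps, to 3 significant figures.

1.60 Gbps

Propagation delay = 83.1 / 2.28e+08 = 0.364474 μs.
Transmission budget = 0.99 − 0.364474 = 0.625526 μs.
R ≥ L / t_tx = 1000 bits / 6.25526e-07 s = 1.60 Gbps.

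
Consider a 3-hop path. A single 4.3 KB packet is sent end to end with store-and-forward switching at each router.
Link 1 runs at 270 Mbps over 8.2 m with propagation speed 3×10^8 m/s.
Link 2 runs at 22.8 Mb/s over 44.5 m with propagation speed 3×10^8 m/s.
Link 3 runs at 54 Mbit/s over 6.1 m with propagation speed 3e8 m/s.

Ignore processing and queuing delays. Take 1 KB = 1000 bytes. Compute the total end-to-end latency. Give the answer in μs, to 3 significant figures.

L = 34400 bits.
Transmission delays (L/R per hop): 127.407, 1508.77, 637.037 μs; sum = 2273.22 μs.
Propagation delays (d/s per hop): 0.0273333, 0.148333, 0.0203333 μs; sum = 0.196 μs.
End-to-end = 2270 μs.

2270 μs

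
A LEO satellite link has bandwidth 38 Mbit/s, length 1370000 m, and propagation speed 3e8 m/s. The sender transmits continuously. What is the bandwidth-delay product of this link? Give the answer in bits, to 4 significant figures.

Propagation delay = 1370000 / 300000000 = 0.00456667 s.
BDP = R × t_prop = 38000000 × 0.00456667 = 173533 bits.

173500 bits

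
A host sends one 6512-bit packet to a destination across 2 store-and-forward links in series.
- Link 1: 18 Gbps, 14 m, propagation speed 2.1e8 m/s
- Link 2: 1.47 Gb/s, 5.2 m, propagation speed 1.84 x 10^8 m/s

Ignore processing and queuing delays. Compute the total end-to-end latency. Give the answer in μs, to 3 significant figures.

4.89 μs

Transmission delays (L/R per hop): 0.361778, 4.42993 μs; sum = 4.79171 μs.
Propagation delays (d/s per hop): 0.0666667, 0.0282609 μs; sum = 0.0949275 μs.
End-to-end = 4.89 μs.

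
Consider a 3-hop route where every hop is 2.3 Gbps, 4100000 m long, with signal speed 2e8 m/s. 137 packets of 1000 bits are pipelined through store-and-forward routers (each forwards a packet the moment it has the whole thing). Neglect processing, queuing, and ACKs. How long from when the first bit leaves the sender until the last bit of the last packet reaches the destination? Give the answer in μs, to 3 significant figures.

Per-hop transmission t_tx = L/R = 1000/2300000000 = 0.434783 μs.
Per-hop propagation t_prop = 4100000/200000000 = 20500 μs.
Pipeline fill: first packet needs 3·t_tx to clear all hops; remaining 136 packets each add one t_tx.
Total = (3+137-1)·t_tx + 3·t_prop = 139·0.434783 + 3·20500 = 61600 μs.

61600 μs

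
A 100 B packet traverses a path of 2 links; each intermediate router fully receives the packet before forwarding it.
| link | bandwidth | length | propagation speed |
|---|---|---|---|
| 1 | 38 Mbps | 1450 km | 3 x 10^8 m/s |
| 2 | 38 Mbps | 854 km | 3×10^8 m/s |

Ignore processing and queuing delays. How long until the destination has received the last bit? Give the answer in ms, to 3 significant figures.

7.72 ms

L = 100 × 8 = 800 bits.
Transmission delay per hop = L/R = 800/38000000 = 0.0210526 ms; 2 hops → 0.0421053 ms.
Propagation delays (d/s per hop): 4.83333, 2.84667 ms; sum = 7.68 ms.
End-to-end = 7.72 ms.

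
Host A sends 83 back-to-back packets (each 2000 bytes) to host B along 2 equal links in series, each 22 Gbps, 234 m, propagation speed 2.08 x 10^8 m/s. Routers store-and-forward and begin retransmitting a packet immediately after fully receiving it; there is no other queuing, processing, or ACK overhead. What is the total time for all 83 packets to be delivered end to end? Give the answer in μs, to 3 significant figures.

63.3 μs

Per-hop transmission t_tx = L/R = 16000/22000000000 = 0.727273 μs.
Per-hop propagation t_prop = 234/208000000 = 1.125 μs.
Pipeline fill: first packet needs 2·t_tx to clear all hops; remaining 82 packets each add one t_tx.
Total = (2+83-1)·t_tx + 2·t_prop = 84·0.727273 + 2·1.125 = 63.3 μs.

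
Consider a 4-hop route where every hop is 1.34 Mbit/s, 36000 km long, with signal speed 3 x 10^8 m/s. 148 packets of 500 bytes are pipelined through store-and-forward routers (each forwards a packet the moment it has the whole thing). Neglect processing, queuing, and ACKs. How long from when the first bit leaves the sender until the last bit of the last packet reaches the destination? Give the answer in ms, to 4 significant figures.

Per-hop transmission t_tx = L/R = 4000/1340000 = 2.98507 ms.
Per-hop propagation t_prop = 36000000/300000000 = 120 ms.
Pipeline fill: first packet needs 4·t_tx to clear all hops; remaining 147 packets each add one t_tx.
Total = (4+148-1)·t_tx + 4·t_prop = 151·2.98507 + 4·120 = 930.7 ms.

930.7 ms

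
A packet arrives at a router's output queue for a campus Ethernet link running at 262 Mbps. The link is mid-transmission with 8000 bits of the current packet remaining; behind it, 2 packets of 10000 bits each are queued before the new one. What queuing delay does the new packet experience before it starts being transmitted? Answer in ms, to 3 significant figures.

0.107 ms

Each queued packet: L/R = 10000/262000000 = 0.0381679 ms.
2 queued → 0.0763359 ms.
Plus remaining 8000 bits of current packet: 0.0305344 ms.
Queuing delay = 0.107 ms.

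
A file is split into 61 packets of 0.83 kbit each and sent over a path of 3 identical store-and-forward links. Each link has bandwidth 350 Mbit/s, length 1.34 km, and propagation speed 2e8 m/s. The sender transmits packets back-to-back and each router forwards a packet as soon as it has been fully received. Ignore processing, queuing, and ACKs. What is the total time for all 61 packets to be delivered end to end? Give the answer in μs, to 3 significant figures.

Per-hop transmission t_tx = L/R = 830/350000000 = 2.37143 μs.
Per-hop propagation t_prop = 1340/200000000 = 6.7 μs.
Pipeline fill: first packet needs 3·t_tx to clear all hops; remaining 60 packets each add one t_tx.
Total = (3+61-1)·t_tx + 3·t_prop = 63·2.37143 + 3·6.7 = 170 μs.

170 μs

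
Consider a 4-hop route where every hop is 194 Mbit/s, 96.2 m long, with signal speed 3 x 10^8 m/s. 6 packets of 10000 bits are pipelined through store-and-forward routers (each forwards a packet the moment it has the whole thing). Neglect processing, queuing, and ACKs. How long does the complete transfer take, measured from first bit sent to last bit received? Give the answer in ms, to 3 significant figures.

0.465 ms

Per-hop transmission t_tx = L/R = 10000/194000000 = 0.0515464 ms.
Per-hop propagation t_prop = 96.2/300000000 = 0.000320667 ms.
Pipeline fill: first packet needs 4·t_tx to clear all hops; remaining 5 packets each add one t_tx.
Total = (4+6-1)·t_tx + 4·t_prop = 9·0.0515464 + 4·0.000320667 = 0.465 ms.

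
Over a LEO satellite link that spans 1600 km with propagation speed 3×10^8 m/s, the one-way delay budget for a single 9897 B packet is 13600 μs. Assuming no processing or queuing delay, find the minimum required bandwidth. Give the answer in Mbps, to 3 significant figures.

L = 79176 bits.
Propagation delay = 1600000 / 300000000 = 5333.33 μs.
Transmission budget = 13600 − 5333.33 = 8266.67 μs.
R ≥ L / t_tx = 79176 bits / 0.00826667 s = 9.58 Mbps.

9.58 Mbps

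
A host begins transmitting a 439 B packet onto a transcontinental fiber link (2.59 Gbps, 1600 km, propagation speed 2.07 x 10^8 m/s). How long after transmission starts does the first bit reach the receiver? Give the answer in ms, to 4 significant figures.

First bit experiences only propagation delay: d/s = 1600000/2.07e+08 = 7.729 ms.

7.729 ms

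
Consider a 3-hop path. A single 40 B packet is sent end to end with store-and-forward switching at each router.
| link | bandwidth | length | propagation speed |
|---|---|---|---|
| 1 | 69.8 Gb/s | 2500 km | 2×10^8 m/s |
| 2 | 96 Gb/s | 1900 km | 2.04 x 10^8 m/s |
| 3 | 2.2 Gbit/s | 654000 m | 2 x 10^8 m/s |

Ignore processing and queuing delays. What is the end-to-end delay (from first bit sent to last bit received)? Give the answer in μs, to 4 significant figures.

L = 40 × 8 = 320 bits.
Transmission delays (L/R per hop): 0.00458453, 0.00333333, 0.145455 μs; sum = 0.153372 μs.
Propagation delays (d/s per hop): 12500, 9313.73, 3270 μs; sum = 25083.7 μs.
End-to-end = 25080 μs.

25080 μs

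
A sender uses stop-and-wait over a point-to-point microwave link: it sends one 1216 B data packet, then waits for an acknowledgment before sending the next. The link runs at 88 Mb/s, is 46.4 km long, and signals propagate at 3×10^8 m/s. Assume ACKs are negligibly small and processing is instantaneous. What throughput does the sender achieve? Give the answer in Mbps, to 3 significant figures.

t_tx = L/R = 9728/88000000 = 0.000110545 s.
t_prop = 46400/300000000 = 0.000154667 s; RTT = 0.000309333 s.
Cycle = t_tx + RTT = 0.000419879 s.
Throughput = L / cycle = 9728 / 0.000419879 = 23.2 Mbps.

23.2 Mbps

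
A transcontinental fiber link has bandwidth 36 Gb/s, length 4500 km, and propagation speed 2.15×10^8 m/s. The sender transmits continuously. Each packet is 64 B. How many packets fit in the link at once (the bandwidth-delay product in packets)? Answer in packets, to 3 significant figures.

1470000 packets

Propagation delay = 4500000 / 215000000 = 0.0209302 s.
BDP = R × t_prop = 36000000000 × 0.0209302 = 753488000 bits.
In packets of 512 bits: 1470000 packets.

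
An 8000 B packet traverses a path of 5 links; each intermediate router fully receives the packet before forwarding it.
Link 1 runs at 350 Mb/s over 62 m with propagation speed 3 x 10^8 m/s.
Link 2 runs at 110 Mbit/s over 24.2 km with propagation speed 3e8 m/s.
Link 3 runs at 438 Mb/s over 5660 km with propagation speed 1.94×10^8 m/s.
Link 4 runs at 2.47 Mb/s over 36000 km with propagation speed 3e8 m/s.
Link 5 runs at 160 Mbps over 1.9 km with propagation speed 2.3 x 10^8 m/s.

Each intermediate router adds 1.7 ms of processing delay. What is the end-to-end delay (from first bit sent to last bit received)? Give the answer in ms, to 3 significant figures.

183 ms

L = 8000 × 8 = 64000 bits.
Transmission delays (L/R per hop): 0.182857, 0.581818, 0.146119, 25.9109, 0.4 ms; sum = 27.2217 ms.
Propagation delays (d/s per hop): 0.000206667, 0.0806667, 29.1753, 120, 0.00826087 ms; sum = 149.264 ms.
Processing at 4 router(s): 4 × 1.7 ms = 6.8 ms.
End-to-end = 183 ms.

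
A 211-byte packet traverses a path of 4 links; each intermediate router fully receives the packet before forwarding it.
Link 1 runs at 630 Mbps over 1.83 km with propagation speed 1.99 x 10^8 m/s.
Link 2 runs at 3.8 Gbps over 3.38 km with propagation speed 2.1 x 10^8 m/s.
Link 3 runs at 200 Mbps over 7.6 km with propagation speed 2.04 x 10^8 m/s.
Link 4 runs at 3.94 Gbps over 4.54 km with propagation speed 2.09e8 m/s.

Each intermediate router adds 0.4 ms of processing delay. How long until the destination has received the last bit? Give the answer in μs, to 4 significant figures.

L = 211 × 8 = 1688 bits.
Transmission delays (L/R per hop): 2.67937, 0.444211, 8.44, 0.428426 μs; sum = 11.992 μs.
Propagation delays (d/s per hop): 9.19598, 16.0952, 37.2549, 21.7225 μs; sum = 84.2686 μs.
Processing at 3 router(s): 3 × 0.4 ms = 1200 μs.
End-to-end = 1296 μs.

1296 μs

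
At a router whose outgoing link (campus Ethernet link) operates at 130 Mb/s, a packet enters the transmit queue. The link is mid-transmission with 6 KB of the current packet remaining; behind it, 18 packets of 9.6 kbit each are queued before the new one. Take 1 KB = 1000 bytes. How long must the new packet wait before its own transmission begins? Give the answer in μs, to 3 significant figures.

Each queued packet: L/R = 9600/130000000 = 73.8462 μs.
18 queued → 1329.23 μs.
Plus remaining 48000 bits of current packet: 369.231 μs.
Queuing delay = 1700 μs.

1700 μs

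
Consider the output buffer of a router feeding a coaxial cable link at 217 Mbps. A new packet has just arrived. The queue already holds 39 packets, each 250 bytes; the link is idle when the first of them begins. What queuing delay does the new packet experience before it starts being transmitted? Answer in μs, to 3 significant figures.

359 μs

Each queued packet: L/R = 2000/217000000 = 9.21659 μs.
39 queued → 359.447 μs.
Queuing delay = 359 μs.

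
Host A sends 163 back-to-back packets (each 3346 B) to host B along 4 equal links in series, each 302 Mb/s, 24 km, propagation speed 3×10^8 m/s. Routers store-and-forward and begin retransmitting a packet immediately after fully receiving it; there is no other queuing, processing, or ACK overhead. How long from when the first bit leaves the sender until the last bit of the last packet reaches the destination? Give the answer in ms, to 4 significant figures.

Per-hop transmission t_tx = L/R = 26768/302000000 = 0.0886358 ms.
Per-hop propagation t_prop = 24000/300000000 = 0.08 ms.
Pipeline fill: first packet needs 4·t_tx to clear all hops; remaining 162 packets each add one t_tx.
Total = (4+163-1)·t_tx + 4·t_prop = 166·0.0886358 + 4·0.08 = 15.03 ms.

15.03 ms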